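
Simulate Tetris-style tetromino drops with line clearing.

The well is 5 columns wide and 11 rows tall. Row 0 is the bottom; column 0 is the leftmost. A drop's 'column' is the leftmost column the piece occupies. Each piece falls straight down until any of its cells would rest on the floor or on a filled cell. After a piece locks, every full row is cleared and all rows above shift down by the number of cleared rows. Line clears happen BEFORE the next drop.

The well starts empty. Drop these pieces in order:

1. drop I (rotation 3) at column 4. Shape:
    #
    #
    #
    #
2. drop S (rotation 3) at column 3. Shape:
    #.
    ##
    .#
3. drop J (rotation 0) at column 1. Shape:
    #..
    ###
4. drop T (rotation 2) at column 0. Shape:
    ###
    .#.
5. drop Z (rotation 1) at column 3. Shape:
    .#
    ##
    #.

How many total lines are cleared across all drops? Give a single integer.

Drop 1: I rot3 at col 4 lands with bottom-row=0; cleared 0 line(s) (total 0); column heights now [0 0 0 0 4], max=4
Drop 2: S rot3 at col 3 lands with bottom-row=4; cleared 0 line(s) (total 0); column heights now [0 0 0 7 6], max=7
Drop 3: J rot0 at col 1 lands with bottom-row=7; cleared 0 line(s) (total 0); column heights now [0 9 8 8 6], max=9
Drop 4: T rot2 at col 0 lands with bottom-row=9; cleared 0 line(s) (total 0); column heights now [11 11 11 8 6], max=11
Drop 5: Z rot1 at col 3 lands with bottom-row=8; cleared 0 line(s) (total 0); column heights now [11 11 11 10 11], max=11

Answer: 0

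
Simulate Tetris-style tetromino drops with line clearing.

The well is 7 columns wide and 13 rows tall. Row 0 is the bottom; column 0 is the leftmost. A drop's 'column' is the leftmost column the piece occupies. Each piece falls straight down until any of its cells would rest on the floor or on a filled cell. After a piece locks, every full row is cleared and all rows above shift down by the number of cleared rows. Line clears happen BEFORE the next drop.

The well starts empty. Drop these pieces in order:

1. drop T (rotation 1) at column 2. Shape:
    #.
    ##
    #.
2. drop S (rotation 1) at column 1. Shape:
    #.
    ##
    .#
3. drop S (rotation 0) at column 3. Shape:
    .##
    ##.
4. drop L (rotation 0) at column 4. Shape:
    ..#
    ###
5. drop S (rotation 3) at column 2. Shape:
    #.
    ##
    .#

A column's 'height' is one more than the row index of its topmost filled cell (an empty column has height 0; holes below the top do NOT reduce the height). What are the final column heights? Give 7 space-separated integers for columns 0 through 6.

Answer: 0 6 7 6 5 5 6

Derivation:
Drop 1: T rot1 at col 2 lands with bottom-row=0; cleared 0 line(s) (total 0); column heights now [0 0 3 2 0 0 0], max=3
Drop 2: S rot1 at col 1 lands with bottom-row=3; cleared 0 line(s) (total 0); column heights now [0 6 5 2 0 0 0], max=6
Drop 3: S rot0 at col 3 lands with bottom-row=2; cleared 0 line(s) (total 0); column heights now [0 6 5 3 4 4 0], max=6
Drop 4: L rot0 at col 4 lands with bottom-row=4; cleared 0 line(s) (total 0); column heights now [0 6 5 3 5 5 6], max=6
Drop 5: S rot3 at col 2 lands with bottom-row=4; cleared 0 line(s) (total 0); column heights now [0 6 7 6 5 5 6], max=7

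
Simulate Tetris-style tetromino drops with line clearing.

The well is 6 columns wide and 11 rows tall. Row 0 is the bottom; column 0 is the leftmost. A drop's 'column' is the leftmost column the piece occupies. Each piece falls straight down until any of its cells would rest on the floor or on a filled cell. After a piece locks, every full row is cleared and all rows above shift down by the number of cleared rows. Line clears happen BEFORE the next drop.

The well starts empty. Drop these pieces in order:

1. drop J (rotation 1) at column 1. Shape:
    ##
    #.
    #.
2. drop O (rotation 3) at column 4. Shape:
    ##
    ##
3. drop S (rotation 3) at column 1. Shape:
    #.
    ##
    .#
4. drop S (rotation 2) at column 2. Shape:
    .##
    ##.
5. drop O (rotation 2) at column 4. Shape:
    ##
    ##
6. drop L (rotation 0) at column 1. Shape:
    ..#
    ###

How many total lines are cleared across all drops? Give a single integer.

Answer: 0

Derivation:
Drop 1: J rot1 at col 1 lands with bottom-row=0; cleared 0 line(s) (total 0); column heights now [0 3 3 0 0 0], max=3
Drop 2: O rot3 at col 4 lands with bottom-row=0; cleared 0 line(s) (total 0); column heights now [0 3 3 0 2 2], max=3
Drop 3: S rot3 at col 1 lands with bottom-row=3; cleared 0 line(s) (total 0); column heights now [0 6 5 0 2 2], max=6
Drop 4: S rot2 at col 2 lands with bottom-row=5; cleared 0 line(s) (total 0); column heights now [0 6 6 7 7 2], max=7
Drop 5: O rot2 at col 4 lands with bottom-row=7; cleared 0 line(s) (total 0); column heights now [0 6 6 7 9 9], max=9
Drop 6: L rot0 at col 1 lands with bottom-row=7; cleared 0 line(s) (total 0); column heights now [0 8 8 9 9 9], max=9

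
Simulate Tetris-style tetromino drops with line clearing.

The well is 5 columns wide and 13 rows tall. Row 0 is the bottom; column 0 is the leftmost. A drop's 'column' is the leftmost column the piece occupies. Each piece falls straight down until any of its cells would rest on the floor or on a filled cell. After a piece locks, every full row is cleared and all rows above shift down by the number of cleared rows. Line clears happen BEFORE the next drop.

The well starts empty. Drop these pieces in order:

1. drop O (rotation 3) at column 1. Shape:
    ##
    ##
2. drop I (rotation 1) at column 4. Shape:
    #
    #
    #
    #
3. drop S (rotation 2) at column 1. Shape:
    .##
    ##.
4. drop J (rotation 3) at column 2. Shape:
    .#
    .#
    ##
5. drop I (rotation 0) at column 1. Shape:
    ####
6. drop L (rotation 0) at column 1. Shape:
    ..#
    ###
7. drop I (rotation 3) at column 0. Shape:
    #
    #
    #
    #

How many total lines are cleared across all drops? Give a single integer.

Answer: 0

Derivation:
Drop 1: O rot3 at col 1 lands with bottom-row=0; cleared 0 line(s) (total 0); column heights now [0 2 2 0 0], max=2
Drop 2: I rot1 at col 4 lands with bottom-row=0; cleared 0 line(s) (total 0); column heights now [0 2 2 0 4], max=4
Drop 3: S rot2 at col 1 lands with bottom-row=2; cleared 0 line(s) (total 0); column heights now [0 3 4 4 4], max=4
Drop 4: J rot3 at col 2 lands with bottom-row=4; cleared 0 line(s) (total 0); column heights now [0 3 5 7 4], max=7
Drop 5: I rot0 at col 1 lands with bottom-row=7; cleared 0 line(s) (total 0); column heights now [0 8 8 8 8], max=8
Drop 6: L rot0 at col 1 lands with bottom-row=8; cleared 0 line(s) (total 0); column heights now [0 9 9 10 8], max=10
Drop 7: I rot3 at col 0 lands with bottom-row=0; cleared 0 line(s) (total 0); column heights now [4 9 9 10 8], max=10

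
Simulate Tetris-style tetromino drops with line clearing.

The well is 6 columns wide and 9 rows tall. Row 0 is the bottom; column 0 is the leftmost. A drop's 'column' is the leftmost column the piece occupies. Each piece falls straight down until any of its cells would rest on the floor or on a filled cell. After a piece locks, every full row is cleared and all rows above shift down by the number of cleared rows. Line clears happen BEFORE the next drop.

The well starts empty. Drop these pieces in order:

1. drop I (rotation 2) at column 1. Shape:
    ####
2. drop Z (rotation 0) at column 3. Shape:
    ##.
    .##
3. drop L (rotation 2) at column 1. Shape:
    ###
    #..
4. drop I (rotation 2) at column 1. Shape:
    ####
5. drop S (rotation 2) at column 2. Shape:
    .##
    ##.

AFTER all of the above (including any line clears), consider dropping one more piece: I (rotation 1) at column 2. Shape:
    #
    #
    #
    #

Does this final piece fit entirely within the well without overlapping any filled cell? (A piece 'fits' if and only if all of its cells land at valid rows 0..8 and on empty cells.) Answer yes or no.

Answer: no

Derivation:
Drop 1: I rot2 at col 1 lands with bottom-row=0; cleared 0 line(s) (total 0); column heights now [0 1 1 1 1 0], max=1
Drop 2: Z rot0 at col 3 lands with bottom-row=1; cleared 0 line(s) (total 0); column heights now [0 1 1 3 3 2], max=3
Drop 3: L rot2 at col 1 lands with bottom-row=2; cleared 0 line(s) (total 0); column heights now [0 4 4 4 3 2], max=4
Drop 4: I rot2 at col 1 lands with bottom-row=4; cleared 0 line(s) (total 0); column heights now [0 5 5 5 5 2], max=5
Drop 5: S rot2 at col 2 lands with bottom-row=5; cleared 0 line(s) (total 0); column heights now [0 5 6 7 7 2], max=7
Test piece I rot1 at col 2 (width 1): heights before test = [0 5 6 7 7 2]; fits = False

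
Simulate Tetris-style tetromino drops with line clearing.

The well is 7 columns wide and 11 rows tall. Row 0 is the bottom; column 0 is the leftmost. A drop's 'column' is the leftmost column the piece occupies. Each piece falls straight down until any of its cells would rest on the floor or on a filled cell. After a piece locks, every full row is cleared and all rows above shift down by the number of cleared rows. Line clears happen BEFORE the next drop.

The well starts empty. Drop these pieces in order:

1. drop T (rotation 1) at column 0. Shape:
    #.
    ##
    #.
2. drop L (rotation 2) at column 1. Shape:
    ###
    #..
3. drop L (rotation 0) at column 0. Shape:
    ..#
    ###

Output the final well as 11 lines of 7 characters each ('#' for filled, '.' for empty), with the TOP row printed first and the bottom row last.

Answer: .......
.......
.......
.......
.......
..#....
###....
.###...
##.....
##.....
#......

Derivation:
Drop 1: T rot1 at col 0 lands with bottom-row=0; cleared 0 line(s) (total 0); column heights now [3 2 0 0 0 0 0], max=3
Drop 2: L rot2 at col 1 lands with bottom-row=2; cleared 0 line(s) (total 0); column heights now [3 4 4 4 0 0 0], max=4
Drop 3: L rot0 at col 0 lands with bottom-row=4; cleared 0 line(s) (total 0); column heights now [5 5 6 4 0 0 0], max=6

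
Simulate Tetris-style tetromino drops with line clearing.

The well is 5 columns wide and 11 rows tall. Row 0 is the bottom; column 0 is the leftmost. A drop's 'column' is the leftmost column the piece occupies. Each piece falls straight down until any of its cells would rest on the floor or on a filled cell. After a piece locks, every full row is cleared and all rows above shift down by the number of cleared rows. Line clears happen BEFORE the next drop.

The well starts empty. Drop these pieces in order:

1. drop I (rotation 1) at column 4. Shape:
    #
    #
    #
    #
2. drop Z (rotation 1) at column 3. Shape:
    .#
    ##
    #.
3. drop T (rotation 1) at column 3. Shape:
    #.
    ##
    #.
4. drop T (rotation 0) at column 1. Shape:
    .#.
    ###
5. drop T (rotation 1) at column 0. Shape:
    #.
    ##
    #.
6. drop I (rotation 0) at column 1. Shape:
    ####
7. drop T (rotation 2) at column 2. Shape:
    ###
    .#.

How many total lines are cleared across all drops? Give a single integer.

Drop 1: I rot1 at col 4 lands with bottom-row=0; cleared 0 line(s) (total 0); column heights now [0 0 0 0 4], max=4
Drop 2: Z rot1 at col 3 lands with bottom-row=3; cleared 0 line(s) (total 0); column heights now [0 0 0 5 6], max=6
Drop 3: T rot1 at col 3 lands with bottom-row=5; cleared 0 line(s) (total 0); column heights now [0 0 0 8 7], max=8
Drop 4: T rot0 at col 1 lands with bottom-row=8; cleared 0 line(s) (total 0); column heights now [0 9 10 9 7], max=10
Drop 5: T rot1 at col 0 lands with bottom-row=8; cleared 0 line(s) (total 0); column heights now [11 10 10 9 7], max=11
Drop 6: I rot0 at col 1 lands with bottom-row=10; cleared 1 line(s) (total 1); column heights now [10 10 10 9 7], max=10
Drop 7: T rot2 at col 2 lands with bottom-row=9; cleared 0 line(s) (total 1); column heights now [10 10 11 11 11], max=11

Answer: 1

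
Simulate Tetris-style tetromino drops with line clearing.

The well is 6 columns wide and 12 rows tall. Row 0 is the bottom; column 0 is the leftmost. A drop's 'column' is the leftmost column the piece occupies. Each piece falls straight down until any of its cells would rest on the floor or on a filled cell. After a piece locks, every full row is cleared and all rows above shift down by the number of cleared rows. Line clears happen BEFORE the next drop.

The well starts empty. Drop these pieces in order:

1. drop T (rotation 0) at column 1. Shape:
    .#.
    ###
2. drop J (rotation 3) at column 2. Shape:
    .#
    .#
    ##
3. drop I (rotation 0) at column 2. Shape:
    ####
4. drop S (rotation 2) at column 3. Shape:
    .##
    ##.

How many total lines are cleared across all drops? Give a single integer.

Drop 1: T rot0 at col 1 lands with bottom-row=0; cleared 0 line(s) (total 0); column heights now [0 1 2 1 0 0], max=2
Drop 2: J rot3 at col 2 lands with bottom-row=2; cleared 0 line(s) (total 0); column heights now [0 1 3 5 0 0], max=5
Drop 3: I rot0 at col 2 lands with bottom-row=5; cleared 0 line(s) (total 0); column heights now [0 1 6 6 6 6], max=6
Drop 4: S rot2 at col 3 lands with bottom-row=6; cleared 0 line(s) (total 0); column heights now [0 1 6 7 8 8], max=8

Answer: 0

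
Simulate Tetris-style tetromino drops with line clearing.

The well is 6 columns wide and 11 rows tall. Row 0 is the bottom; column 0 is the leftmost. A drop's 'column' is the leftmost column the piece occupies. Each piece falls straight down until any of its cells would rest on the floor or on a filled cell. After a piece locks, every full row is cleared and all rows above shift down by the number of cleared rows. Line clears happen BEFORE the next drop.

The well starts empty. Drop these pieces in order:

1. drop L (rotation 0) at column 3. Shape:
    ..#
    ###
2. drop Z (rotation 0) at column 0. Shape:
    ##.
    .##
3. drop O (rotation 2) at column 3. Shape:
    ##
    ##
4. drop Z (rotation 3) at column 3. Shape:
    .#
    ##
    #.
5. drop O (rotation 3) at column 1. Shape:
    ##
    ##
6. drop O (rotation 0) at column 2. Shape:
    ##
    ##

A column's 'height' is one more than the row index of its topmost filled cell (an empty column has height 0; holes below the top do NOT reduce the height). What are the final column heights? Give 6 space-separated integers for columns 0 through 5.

Answer: 2 4 7 7 6 2

Derivation:
Drop 1: L rot0 at col 3 lands with bottom-row=0; cleared 0 line(s) (total 0); column heights now [0 0 0 1 1 2], max=2
Drop 2: Z rot0 at col 0 lands with bottom-row=0; cleared 0 line(s) (total 0); column heights now [2 2 1 1 1 2], max=2
Drop 3: O rot2 at col 3 lands with bottom-row=1; cleared 0 line(s) (total 0); column heights now [2 2 1 3 3 2], max=3
Drop 4: Z rot3 at col 3 lands with bottom-row=3; cleared 0 line(s) (total 0); column heights now [2 2 1 5 6 2], max=6
Drop 5: O rot3 at col 1 lands with bottom-row=2; cleared 0 line(s) (total 0); column heights now [2 4 4 5 6 2], max=6
Drop 6: O rot0 at col 2 lands with bottom-row=5; cleared 0 line(s) (total 0); column heights now [2 4 7 7 6 2], max=7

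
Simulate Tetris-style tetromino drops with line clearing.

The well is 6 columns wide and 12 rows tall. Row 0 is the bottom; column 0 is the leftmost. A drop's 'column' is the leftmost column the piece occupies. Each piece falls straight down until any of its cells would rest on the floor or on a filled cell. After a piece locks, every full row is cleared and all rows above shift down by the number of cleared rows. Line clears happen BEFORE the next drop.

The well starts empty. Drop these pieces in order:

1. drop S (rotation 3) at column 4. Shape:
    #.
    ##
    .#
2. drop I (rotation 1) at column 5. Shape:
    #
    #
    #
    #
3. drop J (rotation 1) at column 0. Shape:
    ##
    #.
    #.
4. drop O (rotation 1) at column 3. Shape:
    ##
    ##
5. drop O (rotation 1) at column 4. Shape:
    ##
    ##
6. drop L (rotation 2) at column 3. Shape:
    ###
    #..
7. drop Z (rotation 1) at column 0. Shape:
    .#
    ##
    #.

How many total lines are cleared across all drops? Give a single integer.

Answer: 0

Derivation:
Drop 1: S rot3 at col 4 lands with bottom-row=0; cleared 0 line(s) (total 0); column heights now [0 0 0 0 3 2], max=3
Drop 2: I rot1 at col 5 lands with bottom-row=2; cleared 0 line(s) (total 0); column heights now [0 0 0 0 3 6], max=6
Drop 3: J rot1 at col 0 lands with bottom-row=0; cleared 0 line(s) (total 0); column heights now [3 3 0 0 3 6], max=6
Drop 4: O rot1 at col 3 lands with bottom-row=3; cleared 0 line(s) (total 0); column heights now [3 3 0 5 5 6], max=6
Drop 5: O rot1 at col 4 lands with bottom-row=6; cleared 0 line(s) (total 0); column heights now [3 3 0 5 8 8], max=8
Drop 6: L rot2 at col 3 lands with bottom-row=7; cleared 0 line(s) (total 0); column heights now [3 3 0 9 9 9], max=9
Drop 7: Z rot1 at col 0 lands with bottom-row=3; cleared 0 line(s) (total 0); column heights now [5 6 0 9 9 9], max=9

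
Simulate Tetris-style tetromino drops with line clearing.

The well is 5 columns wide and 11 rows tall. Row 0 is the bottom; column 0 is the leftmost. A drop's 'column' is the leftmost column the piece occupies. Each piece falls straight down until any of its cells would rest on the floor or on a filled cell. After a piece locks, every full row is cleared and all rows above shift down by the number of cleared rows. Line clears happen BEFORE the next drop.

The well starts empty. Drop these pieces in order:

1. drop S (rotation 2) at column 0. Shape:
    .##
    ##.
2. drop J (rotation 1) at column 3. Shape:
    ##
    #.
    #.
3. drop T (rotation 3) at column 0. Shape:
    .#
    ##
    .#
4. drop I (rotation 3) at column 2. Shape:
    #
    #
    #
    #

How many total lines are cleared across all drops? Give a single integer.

Drop 1: S rot2 at col 0 lands with bottom-row=0; cleared 0 line(s) (total 0); column heights now [1 2 2 0 0], max=2
Drop 2: J rot1 at col 3 lands with bottom-row=0; cleared 0 line(s) (total 0); column heights now [1 2 2 3 3], max=3
Drop 3: T rot3 at col 0 lands with bottom-row=2; cleared 0 line(s) (total 0); column heights now [4 5 2 3 3], max=5
Drop 4: I rot3 at col 2 lands with bottom-row=2; cleared 0 line(s) (total 0); column heights now [4 5 6 3 3], max=6

Answer: 0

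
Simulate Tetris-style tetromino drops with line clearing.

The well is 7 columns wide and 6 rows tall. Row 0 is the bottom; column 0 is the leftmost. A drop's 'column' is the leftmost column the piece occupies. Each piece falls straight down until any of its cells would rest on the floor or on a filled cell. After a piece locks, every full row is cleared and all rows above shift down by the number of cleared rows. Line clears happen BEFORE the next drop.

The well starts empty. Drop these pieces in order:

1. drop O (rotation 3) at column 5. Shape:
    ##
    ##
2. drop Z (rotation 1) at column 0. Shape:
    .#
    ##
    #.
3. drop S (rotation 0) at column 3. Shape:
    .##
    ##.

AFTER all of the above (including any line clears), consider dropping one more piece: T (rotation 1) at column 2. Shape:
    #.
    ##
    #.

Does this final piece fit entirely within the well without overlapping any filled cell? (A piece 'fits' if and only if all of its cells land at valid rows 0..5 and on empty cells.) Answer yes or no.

Drop 1: O rot3 at col 5 lands with bottom-row=0; cleared 0 line(s) (total 0); column heights now [0 0 0 0 0 2 2], max=2
Drop 2: Z rot1 at col 0 lands with bottom-row=0; cleared 0 line(s) (total 0); column heights now [2 3 0 0 0 2 2], max=3
Drop 3: S rot0 at col 3 lands with bottom-row=1; cleared 0 line(s) (total 0); column heights now [2 3 0 2 3 3 2], max=3
Test piece T rot1 at col 2 (width 2): heights before test = [2 3 0 2 3 3 2]; fits = True

Answer: yes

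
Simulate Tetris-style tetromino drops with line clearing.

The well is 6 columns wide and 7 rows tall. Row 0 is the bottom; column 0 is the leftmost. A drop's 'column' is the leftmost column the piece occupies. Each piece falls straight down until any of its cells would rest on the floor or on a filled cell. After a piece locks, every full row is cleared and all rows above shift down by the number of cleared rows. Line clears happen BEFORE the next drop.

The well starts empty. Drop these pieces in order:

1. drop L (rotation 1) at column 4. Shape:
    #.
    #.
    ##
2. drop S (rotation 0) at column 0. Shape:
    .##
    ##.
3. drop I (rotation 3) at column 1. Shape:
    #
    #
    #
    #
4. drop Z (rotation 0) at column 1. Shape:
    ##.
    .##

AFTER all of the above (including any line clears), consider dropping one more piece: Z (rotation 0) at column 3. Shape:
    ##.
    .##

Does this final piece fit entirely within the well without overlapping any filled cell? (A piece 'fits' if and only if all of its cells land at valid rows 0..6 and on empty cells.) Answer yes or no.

Answer: yes

Derivation:
Drop 1: L rot1 at col 4 lands with bottom-row=0; cleared 0 line(s) (total 0); column heights now [0 0 0 0 3 1], max=3
Drop 2: S rot0 at col 0 lands with bottom-row=0; cleared 0 line(s) (total 0); column heights now [1 2 2 0 3 1], max=3
Drop 3: I rot3 at col 1 lands with bottom-row=2; cleared 0 line(s) (total 0); column heights now [1 6 2 0 3 1], max=6
Drop 4: Z rot0 at col 1 lands with bottom-row=5; cleared 0 line(s) (total 0); column heights now [1 7 7 6 3 1], max=7
Test piece Z rot0 at col 3 (width 3): heights before test = [1 7 7 6 3 1]; fits = True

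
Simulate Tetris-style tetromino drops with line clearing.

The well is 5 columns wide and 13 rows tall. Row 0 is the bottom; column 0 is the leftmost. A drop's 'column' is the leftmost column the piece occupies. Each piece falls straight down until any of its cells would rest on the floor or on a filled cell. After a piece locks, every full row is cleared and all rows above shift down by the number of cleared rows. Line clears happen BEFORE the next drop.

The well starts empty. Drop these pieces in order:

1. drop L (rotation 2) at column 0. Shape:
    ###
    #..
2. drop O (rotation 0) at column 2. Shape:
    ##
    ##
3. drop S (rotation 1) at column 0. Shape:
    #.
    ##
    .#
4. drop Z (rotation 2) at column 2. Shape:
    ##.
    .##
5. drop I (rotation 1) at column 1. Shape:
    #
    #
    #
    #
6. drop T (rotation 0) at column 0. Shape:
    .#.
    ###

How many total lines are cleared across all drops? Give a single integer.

Drop 1: L rot2 at col 0 lands with bottom-row=0; cleared 0 line(s) (total 0); column heights now [2 2 2 0 0], max=2
Drop 2: O rot0 at col 2 lands with bottom-row=2; cleared 0 line(s) (total 0); column heights now [2 2 4 4 0], max=4
Drop 3: S rot1 at col 0 lands with bottom-row=2; cleared 0 line(s) (total 0); column heights now [5 4 4 4 0], max=5
Drop 4: Z rot2 at col 2 lands with bottom-row=4; cleared 0 line(s) (total 0); column heights now [5 4 6 6 5], max=6
Drop 5: I rot1 at col 1 lands with bottom-row=4; cleared 0 line(s) (total 0); column heights now [5 8 6 6 5], max=8
Drop 6: T rot0 at col 0 lands with bottom-row=8; cleared 0 line(s) (total 0); column heights now [9 10 9 6 5], max=10

Answer: 0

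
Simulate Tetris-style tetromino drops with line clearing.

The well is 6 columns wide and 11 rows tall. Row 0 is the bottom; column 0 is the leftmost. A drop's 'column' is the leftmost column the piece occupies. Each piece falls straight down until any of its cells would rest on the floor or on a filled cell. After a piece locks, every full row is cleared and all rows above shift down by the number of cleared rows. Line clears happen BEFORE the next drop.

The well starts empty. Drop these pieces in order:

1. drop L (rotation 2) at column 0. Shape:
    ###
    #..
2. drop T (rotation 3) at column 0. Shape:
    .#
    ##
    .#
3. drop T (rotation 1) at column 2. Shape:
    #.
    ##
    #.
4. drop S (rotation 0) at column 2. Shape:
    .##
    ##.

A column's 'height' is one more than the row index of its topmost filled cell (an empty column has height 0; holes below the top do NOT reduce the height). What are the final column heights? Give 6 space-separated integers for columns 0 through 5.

Drop 1: L rot2 at col 0 lands with bottom-row=0; cleared 0 line(s) (total 0); column heights now [2 2 2 0 0 0], max=2
Drop 2: T rot3 at col 0 lands with bottom-row=2; cleared 0 line(s) (total 0); column heights now [4 5 2 0 0 0], max=5
Drop 3: T rot1 at col 2 lands with bottom-row=2; cleared 0 line(s) (total 0); column heights now [4 5 5 4 0 0], max=5
Drop 4: S rot0 at col 2 lands with bottom-row=5; cleared 0 line(s) (total 0); column heights now [4 5 6 7 7 0], max=7

Answer: 4 5 6 7 7 0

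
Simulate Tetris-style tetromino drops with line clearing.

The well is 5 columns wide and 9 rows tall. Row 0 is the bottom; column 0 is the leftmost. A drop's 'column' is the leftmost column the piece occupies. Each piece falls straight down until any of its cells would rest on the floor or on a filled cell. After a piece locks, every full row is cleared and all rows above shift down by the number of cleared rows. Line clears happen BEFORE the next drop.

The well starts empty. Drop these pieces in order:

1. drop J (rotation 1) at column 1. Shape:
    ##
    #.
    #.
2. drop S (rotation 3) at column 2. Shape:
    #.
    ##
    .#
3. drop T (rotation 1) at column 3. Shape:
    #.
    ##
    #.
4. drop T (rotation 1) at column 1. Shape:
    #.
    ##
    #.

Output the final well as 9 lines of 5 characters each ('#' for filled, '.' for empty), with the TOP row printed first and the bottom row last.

Drop 1: J rot1 at col 1 lands with bottom-row=0; cleared 0 line(s) (total 0); column heights now [0 3 3 0 0], max=3
Drop 2: S rot3 at col 2 lands with bottom-row=2; cleared 0 line(s) (total 0); column heights now [0 3 5 4 0], max=5
Drop 3: T rot1 at col 3 lands with bottom-row=4; cleared 0 line(s) (total 0); column heights now [0 3 5 7 6], max=7
Drop 4: T rot1 at col 1 lands with bottom-row=4; cleared 0 line(s) (total 0); column heights now [0 7 6 7 6], max=7

Answer: .....
.....
.#.#.
.####
.###.
..##.
.###.
.#...
.#...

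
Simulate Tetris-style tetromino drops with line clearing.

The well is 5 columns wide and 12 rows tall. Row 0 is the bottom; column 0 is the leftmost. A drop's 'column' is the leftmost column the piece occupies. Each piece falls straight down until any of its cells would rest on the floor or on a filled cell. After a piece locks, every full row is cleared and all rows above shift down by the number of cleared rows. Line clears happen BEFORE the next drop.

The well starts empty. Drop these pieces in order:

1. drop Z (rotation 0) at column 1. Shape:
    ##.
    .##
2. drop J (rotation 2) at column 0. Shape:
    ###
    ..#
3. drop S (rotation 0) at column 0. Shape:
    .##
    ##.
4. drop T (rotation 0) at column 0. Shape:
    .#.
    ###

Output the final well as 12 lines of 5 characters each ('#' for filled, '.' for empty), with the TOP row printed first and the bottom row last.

Answer: .....
.....
.....
.....
.#...
###..
.##..
##...
###..
..#..
.##..
..##.

Derivation:
Drop 1: Z rot0 at col 1 lands with bottom-row=0; cleared 0 line(s) (total 0); column heights now [0 2 2 1 0], max=2
Drop 2: J rot2 at col 0 lands with bottom-row=2; cleared 0 line(s) (total 0); column heights now [4 4 4 1 0], max=4
Drop 3: S rot0 at col 0 lands with bottom-row=4; cleared 0 line(s) (total 0); column heights now [5 6 6 1 0], max=6
Drop 4: T rot0 at col 0 lands with bottom-row=6; cleared 0 line(s) (total 0); column heights now [7 8 7 1 0], max=8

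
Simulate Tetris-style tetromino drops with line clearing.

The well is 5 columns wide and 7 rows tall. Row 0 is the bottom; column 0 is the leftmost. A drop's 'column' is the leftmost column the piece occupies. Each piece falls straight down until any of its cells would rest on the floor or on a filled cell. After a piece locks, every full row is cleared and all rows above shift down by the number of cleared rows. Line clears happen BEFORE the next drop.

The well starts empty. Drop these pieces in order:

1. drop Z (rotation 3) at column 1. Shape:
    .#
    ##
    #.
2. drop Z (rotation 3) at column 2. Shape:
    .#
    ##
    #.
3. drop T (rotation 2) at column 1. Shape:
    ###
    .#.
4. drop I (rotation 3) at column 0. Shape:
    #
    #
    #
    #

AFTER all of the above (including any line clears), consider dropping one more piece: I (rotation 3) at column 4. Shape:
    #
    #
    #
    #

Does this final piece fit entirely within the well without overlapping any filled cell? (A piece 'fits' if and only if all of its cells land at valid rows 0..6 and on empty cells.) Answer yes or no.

Drop 1: Z rot3 at col 1 lands with bottom-row=0; cleared 0 line(s) (total 0); column heights now [0 2 3 0 0], max=3
Drop 2: Z rot3 at col 2 lands with bottom-row=3; cleared 0 line(s) (total 0); column heights now [0 2 5 6 0], max=6
Drop 3: T rot2 at col 1 lands with bottom-row=5; cleared 0 line(s) (total 0); column heights now [0 7 7 7 0], max=7
Drop 4: I rot3 at col 0 lands with bottom-row=0; cleared 0 line(s) (total 0); column heights now [4 7 7 7 0], max=7
Test piece I rot3 at col 4 (width 1): heights before test = [4 7 7 7 0]; fits = True

Answer: yes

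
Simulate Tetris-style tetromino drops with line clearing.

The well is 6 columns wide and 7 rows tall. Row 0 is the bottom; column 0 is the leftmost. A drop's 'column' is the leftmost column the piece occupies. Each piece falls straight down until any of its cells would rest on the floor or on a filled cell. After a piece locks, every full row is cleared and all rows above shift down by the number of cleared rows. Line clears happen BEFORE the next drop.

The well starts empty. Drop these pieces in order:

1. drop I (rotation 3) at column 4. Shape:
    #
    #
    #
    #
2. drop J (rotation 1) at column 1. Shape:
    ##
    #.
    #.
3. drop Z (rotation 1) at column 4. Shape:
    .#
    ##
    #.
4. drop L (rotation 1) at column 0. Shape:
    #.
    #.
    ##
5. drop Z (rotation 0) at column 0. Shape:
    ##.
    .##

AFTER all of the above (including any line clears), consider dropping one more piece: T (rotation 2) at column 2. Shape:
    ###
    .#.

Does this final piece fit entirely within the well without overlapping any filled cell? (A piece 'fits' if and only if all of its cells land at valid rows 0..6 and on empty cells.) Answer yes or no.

Answer: yes

Derivation:
Drop 1: I rot3 at col 4 lands with bottom-row=0; cleared 0 line(s) (total 0); column heights now [0 0 0 0 4 0], max=4
Drop 2: J rot1 at col 1 lands with bottom-row=0; cleared 0 line(s) (total 0); column heights now [0 3 3 0 4 0], max=4
Drop 3: Z rot1 at col 4 lands with bottom-row=4; cleared 0 line(s) (total 0); column heights now [0 3 3 0 6 7], max=7
Drop 4: L rot1 at col 0 lands with bottom-row=3; cleared 0 line(s) (total 0); column heights now [6 4 3 0 6 7], max=7
Drop 5: Z rot0 at col 0 lands with bottom-row=5; cleared 0 line(s) (total 0); column heights now [7 7 6 0 6 7], max=7
Test piece T rot2 at col 2 (width 3): heights before test = [7 7 6 0 6 7]; fits = True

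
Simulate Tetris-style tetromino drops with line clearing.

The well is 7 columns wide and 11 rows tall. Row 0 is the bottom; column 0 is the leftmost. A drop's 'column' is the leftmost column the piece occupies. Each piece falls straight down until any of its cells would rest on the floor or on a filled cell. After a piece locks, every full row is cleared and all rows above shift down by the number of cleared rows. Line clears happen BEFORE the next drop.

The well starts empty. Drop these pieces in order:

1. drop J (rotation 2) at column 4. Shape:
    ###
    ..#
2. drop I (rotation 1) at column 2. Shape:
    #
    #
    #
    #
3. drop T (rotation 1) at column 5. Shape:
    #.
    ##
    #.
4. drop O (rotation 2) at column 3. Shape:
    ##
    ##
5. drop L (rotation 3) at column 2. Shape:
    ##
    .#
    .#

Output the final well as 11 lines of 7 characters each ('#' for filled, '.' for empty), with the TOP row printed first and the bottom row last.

Answer: .......
.......
.......
.......
..##...
...#...
...#.#.
..#####
..####.
..#.###
..#...#

Derivation:
Drop 1: J rot2 at col 4 lands with bottom-row=0; cleared 0 line(s) (total 0); column heights now [0 0 0 0 2 2 2], max=2
Drop 2: I rot1 at col 2 lands with bottom-row=0; cleared 0 line(s) (total 0); column heights now [0 0 4 0 2 2 2], max=4
Drop 3: T rot1 at col 5 lands with bottom-row=2; cleared 0 line(s) (total 0); column heights now [0 0 4 0 2 5 4], max=5
Drop 4: O rot2 at col 3 lands with bottom-row=2; cleared 0 line(s) (total 0); column heights now [0 0 4 4 4 5 4], max=5
Drop 5: L rot3 at col 2 lands with bottom-row=4; cleared 0 line(s) (total 0); column heights now [0 0 7 7 4 5 4], max=7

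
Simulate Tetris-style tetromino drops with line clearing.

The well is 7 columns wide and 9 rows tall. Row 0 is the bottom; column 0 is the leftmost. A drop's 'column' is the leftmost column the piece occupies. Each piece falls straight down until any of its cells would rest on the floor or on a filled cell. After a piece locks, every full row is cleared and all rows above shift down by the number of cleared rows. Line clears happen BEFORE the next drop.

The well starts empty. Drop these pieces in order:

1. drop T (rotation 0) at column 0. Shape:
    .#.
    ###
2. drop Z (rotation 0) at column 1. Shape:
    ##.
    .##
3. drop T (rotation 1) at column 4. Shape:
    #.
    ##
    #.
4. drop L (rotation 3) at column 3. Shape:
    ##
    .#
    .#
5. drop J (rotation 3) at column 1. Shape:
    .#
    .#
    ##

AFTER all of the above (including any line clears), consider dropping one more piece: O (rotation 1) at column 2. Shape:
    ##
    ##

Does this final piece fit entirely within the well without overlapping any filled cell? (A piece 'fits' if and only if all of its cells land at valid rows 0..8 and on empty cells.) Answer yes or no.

Drop 1: T rot0 at col 0 lands with bottom-row=0; cleared 0 line(s) (total 0); column heights now [1 2 1 0 0 0 0], max=2
Drop 2: Z rot0 at col 1 lands with bottom-row=1; cleared 0 line(s) (total 0); column heights now [1 3 3 2 0 0 0], max=3
Drop 3: T rot1 at col 4 lands with bottom-row=0; cleared 0 line(s) (total 0); column heights now [1 3 3 2 3 2 0], max=3
Drop 4: L rot3 at col 3 lands with bottom-row=3; cleared 0 line(s) (total 0); column heights now [1 3 3 6 6 2 0], max=6
Drop 5: J rot3 at col 1 lands with bottom-row=3; cleared 0 line(s) (total 0); column heights now [1 4 6 6 6 2 0], max=6
Test piece O rot1 at col 2 (width 2): heights before test = [1 4 6 6 6 2 0]; fits = True

Answer: yes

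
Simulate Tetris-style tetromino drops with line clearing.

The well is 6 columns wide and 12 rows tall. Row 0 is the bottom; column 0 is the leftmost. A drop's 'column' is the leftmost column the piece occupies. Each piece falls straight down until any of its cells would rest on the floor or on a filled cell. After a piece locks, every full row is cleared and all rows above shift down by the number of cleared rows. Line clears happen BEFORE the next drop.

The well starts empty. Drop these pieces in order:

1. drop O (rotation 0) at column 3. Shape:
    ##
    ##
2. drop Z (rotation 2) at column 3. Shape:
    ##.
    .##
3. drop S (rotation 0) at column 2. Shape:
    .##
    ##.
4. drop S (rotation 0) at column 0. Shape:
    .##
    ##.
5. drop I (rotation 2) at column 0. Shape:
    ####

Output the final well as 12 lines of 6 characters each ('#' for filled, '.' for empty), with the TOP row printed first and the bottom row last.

Answer: ......
......
......
......
......
####..
.####.
####..
...##.
....##
...##.
...##.

Derivation:
Drop 1: O rot0 at col 3 lands with bottom-row=0; cleared 0 line(s) (total 0); column heights now [0 0 0 2 2 0], max=2
Drop 2: Z rot2 at col 3 lands with bottom-row=2; cleared 0 line(s) (total 0); column heights now [0 0 0 4 4 3], max=4
Drop 3: S rot0 at col 2 lands with bottom-row=4; cleared 0 line(s) (total 0); column heights now [0 0 5 6 6 3], max=6
Drop 4: S rot0 at col 0 lands with bottom-row=4; cleared 0 line(s) (total 0); column heights now [5 6 6 6 6 3], max=6
Drop 5: I rot2 at col 0 lands with bottom-row=6; cleared 0 line(s) (total 0); column heights now [7 7 7 7 6 3], max=7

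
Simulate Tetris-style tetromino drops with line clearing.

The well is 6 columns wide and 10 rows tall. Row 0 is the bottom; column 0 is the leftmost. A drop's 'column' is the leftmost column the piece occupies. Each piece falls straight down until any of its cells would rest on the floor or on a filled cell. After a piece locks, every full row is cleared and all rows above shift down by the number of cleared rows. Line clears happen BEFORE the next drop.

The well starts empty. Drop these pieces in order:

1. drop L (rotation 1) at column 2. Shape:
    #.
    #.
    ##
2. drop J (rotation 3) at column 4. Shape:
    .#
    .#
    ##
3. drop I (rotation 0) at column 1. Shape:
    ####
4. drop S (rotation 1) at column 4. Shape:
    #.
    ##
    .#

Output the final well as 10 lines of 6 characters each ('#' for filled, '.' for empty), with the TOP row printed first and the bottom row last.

Drop 1: L rot1 at col 2 lands with bottom-row=0; cleared 0 line(s) (total 0); column heights now [0 0 3 1 0 0], max=3
Drop 2: J rot3 at col 4 lands with bottom-row=0; cleared 0 line(s) (total 0); column heights now [0 0 3 1 1 3], max=3
Drop 3: I rot0 at col 1 lands with bottom-row=3; cleared 0 line(s) (total 0); column heights now [0 4 4 4 4 3], max=4
Drop 4: S rot1 at col 4 lands with bottom-row=3; cleared 0 line(s) (total 0); column heights now [0 4 4 4 6 5], max=6

Answer: ......
......
......
......
....#.
....##
.#####
..#..#
..#..#
..####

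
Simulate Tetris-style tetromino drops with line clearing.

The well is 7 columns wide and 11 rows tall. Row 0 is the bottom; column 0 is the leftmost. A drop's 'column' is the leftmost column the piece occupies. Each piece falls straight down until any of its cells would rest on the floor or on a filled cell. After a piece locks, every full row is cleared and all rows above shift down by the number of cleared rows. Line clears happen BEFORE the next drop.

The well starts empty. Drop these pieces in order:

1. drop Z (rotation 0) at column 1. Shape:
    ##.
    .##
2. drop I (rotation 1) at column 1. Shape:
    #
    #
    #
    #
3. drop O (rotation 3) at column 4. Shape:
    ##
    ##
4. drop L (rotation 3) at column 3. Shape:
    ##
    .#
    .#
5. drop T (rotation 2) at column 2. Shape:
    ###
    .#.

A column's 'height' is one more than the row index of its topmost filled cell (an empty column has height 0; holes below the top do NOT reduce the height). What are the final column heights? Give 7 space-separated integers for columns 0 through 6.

Drop 1: Z rot0 at col 1 lands with bottom-row=0; cleared 0 line(s) (total 0); column heights now [0 2 2 1 0 0 0], max=2
Drop 2: I rot1 at col 1 lands with bottom-row=2; cleared 0 line(s) (total 0); column heights now [0 6 2 1 0 0 0], max=6
Drop 3: O rot3 at col 4 lands with bottom-row=0; cleared 0 line(s) (total 0); column heights now [0 6 2 1 2 2 0], max=6
Drop 4: L rot3 at col 3 lands with bottom-row=2; cleared 0 line(s) (total 0); column heights now [0 6 2 5 5 2 0], max=6
Drop 5: T rot2 at col 2 lands with bottom-row=5; cleared 0 line(s) (total 0); column heights now [0 6 7 7 7 2 0], max=7

Answer: 0 6 7 7 7 2 0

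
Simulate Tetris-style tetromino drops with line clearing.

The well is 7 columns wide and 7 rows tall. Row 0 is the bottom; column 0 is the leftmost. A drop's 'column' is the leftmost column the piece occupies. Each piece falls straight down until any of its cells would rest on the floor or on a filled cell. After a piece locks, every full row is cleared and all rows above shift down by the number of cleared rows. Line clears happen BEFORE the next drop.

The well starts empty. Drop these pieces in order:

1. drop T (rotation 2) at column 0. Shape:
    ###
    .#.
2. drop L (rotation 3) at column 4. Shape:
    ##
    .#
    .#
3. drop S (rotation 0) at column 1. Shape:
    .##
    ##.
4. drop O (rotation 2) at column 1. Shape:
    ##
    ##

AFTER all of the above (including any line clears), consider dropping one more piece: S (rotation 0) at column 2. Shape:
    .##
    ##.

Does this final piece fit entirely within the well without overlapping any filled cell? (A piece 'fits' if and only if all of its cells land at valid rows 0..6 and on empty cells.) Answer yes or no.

Drop 1: T rot2 at col 0 lands with bottom-row=0; cleared 0 line(s) (total 0); column heights now [2 2 2 0 0 0 0], max=2
Drop 2: L rot3 at col 4 lands with bottom-row=0; cleared 0 line(s) (total 0); column heights now [2 2 2 0 3 3 0], max=3
Drop 3: S rot0 at col 1 lands with bottom-row=2; cleared 0 line(s) (total 0); column heights now [2 3 4 4 3 3 0], max=4
Drop 4: O rot2 at col 1 lands with bottom-row=4; cleared 0 line(s) (total 0); column heights now [2 6 6 4 3 3 0], max=6
Test piece S rot0 at col 2 (width 3): heights before test = [2 6 6 4 3 3 0]; fits = False

Answer: no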